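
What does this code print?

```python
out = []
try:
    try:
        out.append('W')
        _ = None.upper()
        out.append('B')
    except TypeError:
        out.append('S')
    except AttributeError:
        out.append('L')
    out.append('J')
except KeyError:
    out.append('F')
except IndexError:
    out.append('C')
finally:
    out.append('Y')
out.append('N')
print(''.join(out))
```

Execution trace: 'W' (inner try body) → 'L' (inner except AttributeError) → 'J' (try body, no exception) → 'Y' (finally) → 'N' (after the try/except). Output: WLJYN

Answer: WLJYN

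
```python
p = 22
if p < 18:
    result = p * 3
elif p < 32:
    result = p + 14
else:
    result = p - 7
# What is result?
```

Trace:
`p = 22` → p = 22
`if p < 18: ...` → p < 18 is False, p < 32 is True → result = 36
So result = 36

Answer: 36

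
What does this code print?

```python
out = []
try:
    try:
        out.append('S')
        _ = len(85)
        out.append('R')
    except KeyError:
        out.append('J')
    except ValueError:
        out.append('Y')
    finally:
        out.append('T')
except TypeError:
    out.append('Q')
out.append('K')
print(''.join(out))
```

Execution trace: 'S' (try body) → 'T' (finally) → 'Q' (outer except TypeError) → 'K' (after the try/except). Output: STQK

Answer: STQK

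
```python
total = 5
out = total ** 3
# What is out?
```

Trace:
`total = 5` → total = 5
`out = total ** 3` → out = 125
So out = 125

Answer: 125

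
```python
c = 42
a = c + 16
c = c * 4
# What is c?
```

Trace:
`c = 42` → c = 42
`a = c + 16` → a = 58
`c = c * 4` → c = 168
So c = 168

Answer: 168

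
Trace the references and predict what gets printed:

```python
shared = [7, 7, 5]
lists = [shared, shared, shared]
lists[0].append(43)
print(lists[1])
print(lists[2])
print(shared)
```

Key concept: list of same reference.
Step by step:
`shared = [7, 7, 5]` → shared = [7, 7, 5]
`lists = [shared, shared, shared]` → lists = [[7, 7, 5], [7, 7, 5], [7, 7, 5]]
`lists[0].append(43)` → shared = [7, 7, 5, 43]; lists = [[7, 7, 5, 43], [7, 7, 5, 43], [7, 7, 5, 43]]
`print(lists[1])` → prints [7, 7, 5, 43]
`print(lists[2])` → prints [7, 7, 5, 43]
`print(shared)` → prints [7, 7, 5, 43]

Answer:
[7, 7, 5, 43]
[7, 7, 5, 43]
[7, 7, 5, 43]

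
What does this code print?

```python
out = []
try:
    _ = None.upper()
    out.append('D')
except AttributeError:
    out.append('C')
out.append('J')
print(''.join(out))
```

Execution trace: 'C' (except AttributeError) → 'J' (after the try/except). Output: CJ

Answer: CJ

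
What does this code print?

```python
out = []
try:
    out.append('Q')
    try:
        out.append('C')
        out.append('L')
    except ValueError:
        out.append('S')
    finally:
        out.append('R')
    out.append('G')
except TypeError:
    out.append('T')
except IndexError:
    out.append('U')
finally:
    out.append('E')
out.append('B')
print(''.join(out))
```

Execution trace: 'Q' (try body) → 'C' (inner try body) → 'L' (inner try body, no exception) → 'R' (inner finally) → 'G' (try body, no exception) → 'E' (finally) → 'B' (after the try/except). Output: QCLRGEB

Answer: QCLRGEB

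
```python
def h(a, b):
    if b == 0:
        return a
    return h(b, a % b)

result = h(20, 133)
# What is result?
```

h(20, 133) -> h(133, 20) -> h(20, 13) -> h(13, 7) -> h(7, 6) -> h(6, 1) -> h(1, 0) -> 1

Answer: 1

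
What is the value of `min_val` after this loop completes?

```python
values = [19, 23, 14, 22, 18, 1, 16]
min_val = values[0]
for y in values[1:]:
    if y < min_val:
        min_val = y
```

Minimum of [19, 23, 14, 22, 18, 1, 16]
`min_val` takes the values: 19 → 14 → 1

Answer: 1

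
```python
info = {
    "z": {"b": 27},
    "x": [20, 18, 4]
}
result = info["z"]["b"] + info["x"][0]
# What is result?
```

Trace:
`info = { ...` → info = {'z': {'b': 27}, 'x': [20, 18, 4]}
`result = info["z"]["b"] + info["x"][0]` → result = 47
So result = 47

Answer: 47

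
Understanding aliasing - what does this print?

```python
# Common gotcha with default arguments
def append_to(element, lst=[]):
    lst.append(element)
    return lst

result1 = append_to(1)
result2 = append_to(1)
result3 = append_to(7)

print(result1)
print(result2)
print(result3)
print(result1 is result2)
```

Key concept: mutable default argument gotcha.
Step by step:
`result1 = append_to(1)` → result1 = [1]
`result2 = append_to(1)` → result1 = [1, 1] (same object as result2); result2 = [1, 1] (same object as result1)
`result3 = append_to(7)` → result1 = [1, 1, 7] (same object as result2, result3); result2 = [1, 1, 7] (same object as result1, result3); result3 = [1, 1, 7] (same object as result1, result2)
`print(result1)` → prints [1, 1, 7]
`print(result2)` → prints [1, 1, 7]
`print(result3)` → prints [1, 1, 7]
`print(result1 is result2)` → prints True

Answer:
[1, 1, 7]
[1, 1, 7]
[1, 1, 7]
True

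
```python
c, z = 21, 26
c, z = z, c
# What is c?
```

Trace:
`c, z = 21, 26` → c = 21; z = 26
`c, z = z, c` → c = 26; z = 21
So c = 26

Answer: 26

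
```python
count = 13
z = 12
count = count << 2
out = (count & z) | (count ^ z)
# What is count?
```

Trace:
`count = 13` → count = 13
`z = 12` → z = 12
`count = count << 2` → count = 52
`out = (count & z) | (count ^ z)` → out = 60
So count = 52

Answer: 52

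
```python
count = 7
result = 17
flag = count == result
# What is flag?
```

Trace:
`count = 7` → count = 7
`result = 17` → result = 17
`flag = count == result` → flag = False
So flag = False

Answer: False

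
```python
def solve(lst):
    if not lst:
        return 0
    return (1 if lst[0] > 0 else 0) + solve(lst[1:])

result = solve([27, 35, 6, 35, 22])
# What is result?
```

Count of positive elements in [27, 35, 6, 35, 22] = 5

Answer: 5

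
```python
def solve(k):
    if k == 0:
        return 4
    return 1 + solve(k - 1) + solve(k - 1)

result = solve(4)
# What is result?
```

solve(k) = 1 + 2·solve(k-1), solve(0)=4. Closed form: (4+1)·2^4 - 1 = 79.

Answer: 79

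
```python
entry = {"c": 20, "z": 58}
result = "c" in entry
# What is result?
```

Trace:
`entry = {"c": 20, "z": 58}` → entry = {'c': 20, 'z': 58}
`result = "c" in entry` → result = True
So result = True

Answer: True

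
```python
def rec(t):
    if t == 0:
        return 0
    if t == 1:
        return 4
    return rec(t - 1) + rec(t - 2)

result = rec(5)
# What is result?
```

Build up from base cases: rec(0)=0, rec(1)=4, rec(2)=4, rec(3)=8, rec(4)=12, rec(5)=20

Answer: 20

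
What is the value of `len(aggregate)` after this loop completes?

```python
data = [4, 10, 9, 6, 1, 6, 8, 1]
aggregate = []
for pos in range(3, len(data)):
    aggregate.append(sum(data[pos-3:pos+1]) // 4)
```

Number of 4-element averages
`aggregate` takes the values: [] → [7] → [7, 6] → [7, 6, 5] → [7, 6, 5, 5] → [7, 6, 5, 5, 4]
So `len(aggregate)` = 5

Answer: 5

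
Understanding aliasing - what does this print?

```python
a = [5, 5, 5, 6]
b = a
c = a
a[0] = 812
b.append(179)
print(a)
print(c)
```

Key concept: multiple aliases.
Step by step:
`a = [5, 5, 5, 6]` → a = [5, 5, 5, 6]
`b = a` → b = [5, 5, 5, 6] (same object as a)
`c = a` → c = [5, 5, 5, 6] (same object as a, b)
`a[0] = 812` → a = [812, 5, 5, 6] (same object as b, c); b = [812, 5, 5, 6] (same object as a, c); c = [812, 5, 5, 6] (same object as a, b)
`b.append(179)` → a = [812, 5, 5, 6, 179] (same object as b, c); b = [812, 5, 5, 6, 179] (same object as a, c); c = [812, 5, 5, 6, 179] (same object as a, b)
`print(a)` → prints [812, 5, 5, 6, 179]
`print(c)` → prints [812, 5, 5, 6, 179]

Answer:
[812, 5, 5, 6, 179]
[812, 5, 5, 6, 179]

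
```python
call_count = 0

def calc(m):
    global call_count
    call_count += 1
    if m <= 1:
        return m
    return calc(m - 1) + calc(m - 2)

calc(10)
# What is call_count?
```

Calls(m) = 1 + Calls(m-1) + Calls(m-2); Calls(0)=Calls(1)=1. For m=10 this gives 177.

Answer: 177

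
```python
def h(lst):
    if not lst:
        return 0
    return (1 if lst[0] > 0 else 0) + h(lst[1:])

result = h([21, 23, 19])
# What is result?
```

Count of positive elements in [21, 23, 19] = 3

Answer: 3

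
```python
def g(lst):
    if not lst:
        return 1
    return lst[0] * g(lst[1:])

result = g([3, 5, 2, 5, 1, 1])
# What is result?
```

Product over [3, 5, 2, 5, 1, 1] = 3 * 5 * 2 * 5 * 1 * 1 = 150

Answer: 150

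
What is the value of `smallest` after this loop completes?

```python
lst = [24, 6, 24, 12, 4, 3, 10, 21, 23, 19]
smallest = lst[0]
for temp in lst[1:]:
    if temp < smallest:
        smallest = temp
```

Minimum of [24, 6, 24, 12, 4, 3, 10, 21, 23, 19]
`smallest` takes the values: 24 → 6 → 4 → 3

Answer: 3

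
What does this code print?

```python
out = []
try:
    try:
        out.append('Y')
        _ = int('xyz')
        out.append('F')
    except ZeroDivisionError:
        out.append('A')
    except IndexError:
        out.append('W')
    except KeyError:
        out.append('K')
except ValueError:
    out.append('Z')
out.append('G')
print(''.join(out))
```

Execution trace: 'Y' (inner try body) → 'Z' (outer except ValueError) → 'G' (after the try/except). Output: YZG

Answer: YZG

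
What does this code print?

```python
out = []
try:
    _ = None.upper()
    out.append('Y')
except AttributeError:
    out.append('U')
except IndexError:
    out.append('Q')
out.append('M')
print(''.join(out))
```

Execution trace: 'U' (except AttributeError) → 'M' (after the try/except). Output: UM

Answer: UM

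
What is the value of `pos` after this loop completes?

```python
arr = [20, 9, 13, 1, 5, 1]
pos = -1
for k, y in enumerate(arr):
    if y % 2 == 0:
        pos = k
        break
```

First even number index in [20, 9, 13, 1, 5, 1]
`pos` takes the values: -1 → 0

Answer: 0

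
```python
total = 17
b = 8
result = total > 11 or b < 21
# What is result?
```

Trace:
`total = 17` → total = 17
`b = 8` → b = 8
`result = total > 11 or b < 21` → result = True
So result = True

Answer: True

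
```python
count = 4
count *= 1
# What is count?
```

Trace:
`count = 4` → count = 4
`count *= 1` → count = 4
So count = 4

Answer: 4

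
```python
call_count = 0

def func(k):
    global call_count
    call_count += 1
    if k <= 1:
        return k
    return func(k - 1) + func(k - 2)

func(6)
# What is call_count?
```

Calls(k) = 1 + Calls(k-1) + Calls(k-2); Calls(0)=Calls(1)=1. For k=6 this gives 25.

Answer: 25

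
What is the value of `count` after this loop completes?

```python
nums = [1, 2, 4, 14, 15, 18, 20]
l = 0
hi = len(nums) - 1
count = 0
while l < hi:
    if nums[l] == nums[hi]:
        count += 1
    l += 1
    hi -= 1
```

Count matching pairs from ends
`count` takes the values: 0

Answer: 0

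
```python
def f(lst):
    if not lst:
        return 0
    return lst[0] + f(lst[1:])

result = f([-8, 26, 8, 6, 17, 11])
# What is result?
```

(-8) + 26 + 8 + 6 + 17 + 11 + 0 = 60

Answer: 60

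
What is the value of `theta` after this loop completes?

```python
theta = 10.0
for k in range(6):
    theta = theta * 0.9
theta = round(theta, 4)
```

Exponential decay: 10.0 * 0.9^6
`theta` takes the values: 10.0 → 9.0 → 8.1 → 7.29 → 6.561 → 5.9049 → 5.31441 → 5.3144

Answer: 5.3144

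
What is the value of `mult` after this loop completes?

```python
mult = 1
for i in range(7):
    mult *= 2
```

2^7 = 128
`mult` takes the values: 1 → 2 → 4 → 8 → 16 → 32 → 64 → 128

Answer: 128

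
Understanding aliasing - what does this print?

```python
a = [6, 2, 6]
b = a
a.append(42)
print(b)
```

Key concept: basic list aliasing.
Step by step:
`a = [6, 2, 6]` → a = [6, 2, 6]
`b = a` → b = [6, 2, 6] (same object as a)
`a.append(42)` → a = [6, 2, 6, 42] (same object as b); b = [6, 2, 6, 42] (same object as a)
`print(b)` → prints [6, 2, 6, 42]

Answer: [6, 2, 6, 42]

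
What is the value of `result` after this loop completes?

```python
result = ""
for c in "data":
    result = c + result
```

Reverse 'data'
`result` takes the values: "" → "d" → "ad" → "tad" → "atad"

Answer: "atad"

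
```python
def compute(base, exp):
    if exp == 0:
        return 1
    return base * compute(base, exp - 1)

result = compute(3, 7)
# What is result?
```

compute(3, 7) = 3 * 3 * 3 * 3 * 3 * 3 * 3 = 2187

Answer: 2187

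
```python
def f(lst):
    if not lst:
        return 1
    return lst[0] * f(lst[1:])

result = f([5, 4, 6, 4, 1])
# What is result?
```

Product over [5, 4, 6, 4, 1] = 5 * 4 * 6 * 4 * 1 = 480

Answer: 480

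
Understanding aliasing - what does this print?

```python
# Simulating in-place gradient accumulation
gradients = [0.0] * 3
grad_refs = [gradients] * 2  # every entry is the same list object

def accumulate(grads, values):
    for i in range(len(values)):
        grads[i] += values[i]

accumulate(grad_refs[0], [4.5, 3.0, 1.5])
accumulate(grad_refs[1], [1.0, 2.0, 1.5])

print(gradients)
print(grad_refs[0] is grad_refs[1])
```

Key concept: gradient accumulation aliasing.
Step by step:
`gradients = [0.0] * 3` → gradients = [0.0, 0.0, 0.0]
`grad_refs = [gradients] * 2` → grad_refs = [[0.0, 0.0, 0.0], [0.0, 0.0, 0.0]]
`accumulate(grad_refs[0], [4.5, 3.0, 1.5])` → gradients = [4.5, 3.0, 1.5]; grad_refs = [[4.5, 3.0, 1.5], [4.5, 3.0, 1.5]]
`accumulate(grad_refs[1], [1.0, 2.0, 1.5])` → gradients = [5.5, 5.0, 3.0]; grad_refs = [[5.5, 5.0, 3.0], [5.5, 5.0, 3.0]]
`print(gradients)` → prints [5.5, 5.0, 3.0]
`print(grad_refs[0] is grad_refs[1])` → prints True

Answer:
[5.5, 5.0, 3.0]
True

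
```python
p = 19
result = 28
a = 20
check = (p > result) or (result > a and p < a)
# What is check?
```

Trace:
`p = 19` → p = 19
`result = 28` → result = 28
`a = 20` → a = 20
`check = (p > result) or (result > a and p < a)` → check = True
So check = True

Answer: True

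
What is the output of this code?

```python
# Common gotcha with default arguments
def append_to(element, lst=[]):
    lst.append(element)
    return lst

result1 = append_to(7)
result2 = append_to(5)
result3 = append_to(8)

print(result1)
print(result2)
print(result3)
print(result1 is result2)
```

Key concept: mutable default argument gotcha.
Step by step:
`result1 = append_to(7)` → result1 = [7]
`result2 = append_to(5)` → result1 = [7, 5] (same object as result2); result2 = [7, 5] (same object as result1)
`result3 = append_to(8)` → result1 = [7, 5, 8] (same object as result2, result3); result2 = [7, 5, 8] (same object as result1, result3); result3 = [7, 5, 8] (same object as result1, result2)
`print(result1)` → prints [7, 5, 8]
`print(result2)` → prints [7, 5, 8]
`print(result3)` → prints [7, 5, 8]
`print(result1 is result2)` → prints True

Answer:
[7, 5, 8]
[7, 5, 8]
[7, 5, 8]
True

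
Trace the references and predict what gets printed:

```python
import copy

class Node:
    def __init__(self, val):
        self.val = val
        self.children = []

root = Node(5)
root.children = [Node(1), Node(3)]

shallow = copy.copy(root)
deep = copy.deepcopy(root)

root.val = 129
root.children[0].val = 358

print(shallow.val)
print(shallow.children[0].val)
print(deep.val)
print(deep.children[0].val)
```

Key concept: deep copy with custom objects.
Step by step:
`root = Node(5)` → root = Node(val=5, children=[])
`root.children = [Node(1), Node(3)]` → root = Node(val=5, children=[Node(val=1, children=[]), Node(val=3, children=[])])
`shallow = copy.copy(root)` → shallow = Node(val=5, children=[Node(val=1, children=[]), Node(val=3, children=[])])
`deep = copy.deepcopy(root)` → deep = Node(val=5, children=[Node(val=1, children=[]), Node(val=3, children=[])])
`root.val = 129` → root = Node(val=129, children=[Node(val=1, children=[]), Node(val=3, children=[])])
`root.children[0].val = 358` → root = Node(val=129, children=[Node(val=358, children=[]), Node(val=3, children=[])]); shallow = Node(val=5, children=[Node(val=358, children=[]), Node(val=3, children=[])])
`print(shallow.val)` → prints 5
`print(shallow.children[0].val)` → prints 358
`print(deep.val)` → prints 5
`print(deep.children[0].val)` → prints 1

Answer:
5
358
5
1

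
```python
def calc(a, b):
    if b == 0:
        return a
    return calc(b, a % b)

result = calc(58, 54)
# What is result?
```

calc(58, 54) -> calc(54, 4) -> calc(4, 2) -> calc(2, 0) -> 2

Answer: 2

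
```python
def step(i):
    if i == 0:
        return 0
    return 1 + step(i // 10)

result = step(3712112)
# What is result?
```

Count of digits of 3712112: 7

Answer: 7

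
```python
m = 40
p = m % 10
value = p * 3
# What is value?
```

Trace:
`m = 40` → m = 40
`p = m % 10` → p = 0
`value = p * 3` → value = 0
So value = 0

Answer: 0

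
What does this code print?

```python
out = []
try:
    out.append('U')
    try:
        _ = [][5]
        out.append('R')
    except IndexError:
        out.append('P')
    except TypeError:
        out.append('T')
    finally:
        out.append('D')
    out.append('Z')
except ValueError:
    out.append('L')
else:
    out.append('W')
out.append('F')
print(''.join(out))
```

Execution trace: 'U' (try body) → 'P' (inner except IndexError) → 'D' (inner finally) → 'Z' (try body, no exception) → 'W' (else) → 'F' (after the try/except). Output: UPDZWF

Answer: UPDZWF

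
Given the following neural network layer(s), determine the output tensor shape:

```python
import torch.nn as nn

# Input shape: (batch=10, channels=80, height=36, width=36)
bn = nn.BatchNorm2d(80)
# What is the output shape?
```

Input: (10, 80, 36, 36) -> Output: (10, 80, 36, 36)

Answer: (10, 80, 36, 36)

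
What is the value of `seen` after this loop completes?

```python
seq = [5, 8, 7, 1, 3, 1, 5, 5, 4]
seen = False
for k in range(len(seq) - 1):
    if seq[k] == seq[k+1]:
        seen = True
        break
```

Check consecutive duplicates in [5, 8, 7, 1, 3, 1, 5, 5, 4]
`seen` takes the values: False → True

Answer: True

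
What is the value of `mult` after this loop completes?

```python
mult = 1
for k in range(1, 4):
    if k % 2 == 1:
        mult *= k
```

Product of odd numbers 1 to 3
`mult` takes the values: 1 → 3

Answer: 3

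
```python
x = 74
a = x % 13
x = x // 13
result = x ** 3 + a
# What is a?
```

Trace:
`x = 74` → x = 74
`a = x % 13` → a = 9
`x = x // 13` → x = 5
`result = x ** 3 + a` → result = 134
So a = 9

Answer: 9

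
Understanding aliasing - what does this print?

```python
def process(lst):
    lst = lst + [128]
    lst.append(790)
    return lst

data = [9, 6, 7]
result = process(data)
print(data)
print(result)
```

Key concept: rebinding parameter vs mutation.
Step by step:
`data = [9, 6, 7]` → data = [9, 6, 7]
`result = process(data)` → result = [9, 6, 7, 128, 790]
`print(data)` → prints [9, 6, 7]
`print(result)` → prints [9, 6, 7, 128, 790]

Answer:
[9, 6, 7]
[9, 6, 7, 128, 790]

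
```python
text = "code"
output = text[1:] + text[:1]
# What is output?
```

Trace:
`text = "code"` → text = 'code'
`output = text[1:] + text[:1]` → output = 'odec'
So output = 'odec'

Answer: 'odec'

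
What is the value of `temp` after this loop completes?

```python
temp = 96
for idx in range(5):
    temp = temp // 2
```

Halve 5 times: 96 // 2^5 = 3
`temp` takes the values: 96 → 48 → 24 → 12 → 6 → 3

Answer: 3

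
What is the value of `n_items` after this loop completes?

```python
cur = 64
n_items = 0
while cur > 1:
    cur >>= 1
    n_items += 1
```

Count right shifts until 1
`n_items` takes the values: 0 → 1 → 2 → 3 → 4 → 5 → 6

Answer: 6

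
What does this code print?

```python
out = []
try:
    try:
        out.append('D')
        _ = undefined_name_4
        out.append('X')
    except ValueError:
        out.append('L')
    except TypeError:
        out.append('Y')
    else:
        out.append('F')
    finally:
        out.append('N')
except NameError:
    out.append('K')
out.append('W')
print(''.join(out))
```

Execution trace: 'D' (try body) → 'N' (finally) → 'K' (outer except NameError) → 'W' (after the try/except). Output: DNKW

Answer: DNKW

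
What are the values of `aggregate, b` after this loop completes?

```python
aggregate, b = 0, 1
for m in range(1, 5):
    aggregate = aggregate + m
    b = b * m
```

Sum and factorial of 1 to 4
`aggregate, b` takes the values: (0, 1) → (1, 1) → (3, 1) → (3, 2) → (6, 2) → (6, 6) → (10, 6) → (10, 24)

Answer: 10, 24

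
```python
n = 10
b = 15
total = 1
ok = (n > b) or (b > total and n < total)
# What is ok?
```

Trace:
`n = 10` → n = 10
`b = 15` → b = 15
`total = 1` → total = 1
`ok = (n > b) or (b > total and n < total)` → ok = False
So ok = False

Answer: False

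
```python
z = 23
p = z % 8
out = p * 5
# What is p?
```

Trace:
`z = 23` → z = 23
`p = z % 8` → p = 7
`out = p * 5` → out = 35
So p = 7

Answer: 7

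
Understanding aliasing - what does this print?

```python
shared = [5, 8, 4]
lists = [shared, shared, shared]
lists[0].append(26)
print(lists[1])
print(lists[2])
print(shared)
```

Key concept: list of same reference.
Step by step:
`shared = [5, 8, 4]` → shared = [5, 8, 4]
`lists = [shared, shared, shared]` → lists = [[5, 8, 4], [5, 8, 4], [5, 8, 4]]
`lists[0].append(26)` → shared = [5, 8, 4, 26]; lists = [[5, 8, 4, 26], [5, 8, 4, 26], [5, 8, 4, 26]]
`print(lists[1])` → prints [5, 8, 4, 26]
`print(lists[2])` → prints [5, 8, 4, 26]
`print(shared)` → prints [5, 8, 4, 26]

Answer:
[5, 8, 4, 26]
[5, 8, 4, 26]
[5, 8, 4, 26]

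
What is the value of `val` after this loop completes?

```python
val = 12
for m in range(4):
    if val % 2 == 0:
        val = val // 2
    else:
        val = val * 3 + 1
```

Collatz-style transformation from 12
`val` takes the values: 12 → 6 → 3 → 10 → 5

Answer: 5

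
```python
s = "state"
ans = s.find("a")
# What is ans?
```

Trace:
`s = "state"` → s = 'state'
`ans = s.find("a")` → ans = 2
So ans = 2

Answer: 2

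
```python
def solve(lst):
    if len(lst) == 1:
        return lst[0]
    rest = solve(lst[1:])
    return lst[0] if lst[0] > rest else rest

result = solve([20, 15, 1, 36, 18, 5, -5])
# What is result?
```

Recursive max over [20, 15, 1, 36, 18, 5, -5] = 36

Answer: 36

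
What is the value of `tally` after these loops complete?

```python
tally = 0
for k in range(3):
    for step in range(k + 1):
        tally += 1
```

Triangle: 1 + 2 + ... + 3
`tally` takes the values: 0 → 1 → 2 → 3 → 4 → 5 → 6

Answer: 6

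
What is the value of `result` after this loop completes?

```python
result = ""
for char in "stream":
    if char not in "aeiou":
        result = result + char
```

Remove vowels from 'stream'
`result` takes the values: "" → "s" → "st" → "str" → "strm"

Answer: "strm"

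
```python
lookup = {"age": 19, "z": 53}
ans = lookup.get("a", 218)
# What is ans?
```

Trace:
`lookup = {"age": 19, "z": 53}` → lookup = {'age': 19, 'z': 53}
`ans = lookup.get("a", 218)` → ans = 218
So ans = 218

Answer: 218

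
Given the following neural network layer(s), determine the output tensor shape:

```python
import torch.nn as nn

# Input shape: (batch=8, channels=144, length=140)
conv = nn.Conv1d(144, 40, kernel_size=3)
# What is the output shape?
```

Input: (8, 144, 140) -> Output: (8, 40, 138)

Answer: (8, 40, 138)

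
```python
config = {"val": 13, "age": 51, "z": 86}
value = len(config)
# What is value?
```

Trace:
`config = {"val": 13, "age": 51, "z": 86}` → config = {'val': 13, 'age': 51, 'z': 86}
`value = len(config)` → value = 3
So value = 3

Answer: 3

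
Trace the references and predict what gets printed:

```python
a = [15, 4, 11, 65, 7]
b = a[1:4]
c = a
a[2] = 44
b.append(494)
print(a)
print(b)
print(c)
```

Key concept: slice vs alias.
Step by step:
`a = [15, 4, 11, 65, 7]` → a = [15, 4, 11, 65, 7]
`b = a[1:4]` → b = [4, 11, 65]
`c = a` → c = [15, 4, 11, 65, 7] (same object as a)
`a[2] = 44` → a = [15, 4, 44, 65, 7] (same object as c); c = [15, 4, 44, 65, 7] (same object as a)
`b.append(494)` → b = [4, 11, 65, 494]
`print(a)` → prints [15, 4, 44, 65, 7]
`print(b)` → prints [4, 11, 65, 494]
`print(c)` → prints [15, 4, 44, 65, 7]

Answer:
[15, 4, 44, 65, 7]
[4, 11, 65, 494]
[15, 4, 44, 65, 7]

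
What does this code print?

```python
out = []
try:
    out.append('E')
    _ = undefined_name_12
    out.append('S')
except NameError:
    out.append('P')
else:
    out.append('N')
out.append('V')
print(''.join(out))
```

Execution trace: 'E' (try body) → 'P' (except NameError) → 'V' (after the try/except). Output: EPV

Answer: EPV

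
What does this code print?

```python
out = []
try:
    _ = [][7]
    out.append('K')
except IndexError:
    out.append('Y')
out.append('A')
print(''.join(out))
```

Execution trace: 'Y' (except IndexError) → 'A' (after the try/except). Output: YA

Answer: YA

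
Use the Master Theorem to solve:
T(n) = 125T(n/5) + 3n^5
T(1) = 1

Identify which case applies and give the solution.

a=125, b=5, f(n)=3n^5. log_5(125) = 3. Since c=5 > 3 and the regularity condition holds (125(n/5)^5 = (125/5^5)n^5 with 125/5^5 < 1), Case 3 applies: T(n) = Θ(f(n)) = O(n^5).

Answer: O(n^5) - Case 3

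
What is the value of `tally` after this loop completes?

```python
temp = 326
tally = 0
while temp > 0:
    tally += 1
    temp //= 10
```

Count digits by repeated division by 10
`tally` takes the values: 0 → 1 → 2 → 3

Answer: 3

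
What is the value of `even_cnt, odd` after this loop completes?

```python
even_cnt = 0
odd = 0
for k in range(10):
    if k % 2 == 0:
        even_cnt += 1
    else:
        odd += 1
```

Count evens and odds in range(10)
`even_cnt, odd` takes the values: (0, 0) → (1, 0) → (1, 1) → (2, 1) → (2, 2) → (3, 2) → (3, 3) → (4, 3) → (4, 4) → (5, 4) → (5, 5)

Answer: 5, 5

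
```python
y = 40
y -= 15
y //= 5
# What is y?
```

Trace:
`y = 40` → y = 40
`y -= 15` → y = 25
`y //= 5` → y = 5
So y = 5

Answer: 5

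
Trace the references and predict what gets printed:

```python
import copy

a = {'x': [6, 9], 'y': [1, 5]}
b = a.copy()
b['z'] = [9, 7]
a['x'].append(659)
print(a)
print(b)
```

Key concept: shallow copy of dict with mutable values.
Step by step:
`a = {'x': [6, 9], 'y': [1, 5]}` → a = {'x': [6, 9], 'y': [1, 5]}
`b = a.copy()` → b = {'x': [6, 9], 'y': [1, 5]}
`b['z'] = [9, 7]` → b = {'x': [6, 9], 'y': [1, 5], 'z': [9, 7]}
`a['x'].append(659)` → a = {'x': [6, 9, 659], 'y': [1, 5]}; b = {'x': [6, 9, 659], 'y': [1, 5], 'z': [9, 7]}
`print(a)` → prints {'x': [6, 9, 659], 'y': [1, 5]}
`print(b)` → prints {'x': [6, 9, 659], 'y': [1, 5], 'z': [9, 7]}

Answer:
{'x': [6, 9, 659], 'y': [1, 5]}
{'x': [6, 9, 659], 'y': [1, 5], 'z': [9, 7]}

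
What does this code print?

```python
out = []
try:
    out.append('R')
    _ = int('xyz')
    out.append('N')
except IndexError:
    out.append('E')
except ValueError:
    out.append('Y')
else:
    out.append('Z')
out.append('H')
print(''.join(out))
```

Execution trace: 'R' (try body) → 'Y' (except ValueError) → 'H' (after the try/except). Output: RYH

Answer: RYH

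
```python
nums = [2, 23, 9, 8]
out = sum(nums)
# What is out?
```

Trace:
`nums = [2, 23, 9, 8]` → nums = [2, 23, 9, 8]
`out = sum(nums)` → out = 42
So out = 42

Answer: 42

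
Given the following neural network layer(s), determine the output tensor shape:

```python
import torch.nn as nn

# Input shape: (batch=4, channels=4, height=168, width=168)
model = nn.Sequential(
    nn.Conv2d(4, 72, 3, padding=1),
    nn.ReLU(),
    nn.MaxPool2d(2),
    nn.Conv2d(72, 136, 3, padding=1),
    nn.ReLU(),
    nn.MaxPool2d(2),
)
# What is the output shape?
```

Input: (4, 4, 168, 168) -> after first Conv2d: (4, 72, 168, 168) -> after first MaxPool2d: (4, 72, 84, 84) -> after second Conv2d: (4, 136, 84, 84) -> Output: (4, 136, 42, 42)

Answer: (4, 136, 42, 42)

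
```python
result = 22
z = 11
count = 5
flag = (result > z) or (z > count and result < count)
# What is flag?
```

Trace:
`result = 22` → result = 22
`z = 11` → z = 11
`count = 5` → count = 5
`flag = (result > z) or (z > count and result < count)` → flag = True
So flag = True

Answer: True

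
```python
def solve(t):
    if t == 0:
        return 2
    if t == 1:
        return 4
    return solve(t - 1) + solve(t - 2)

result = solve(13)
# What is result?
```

Build up from base cases: solve(0)=2, solve(1)=4, solve(2)=6, solve(3)=10, solve(4)=16, solve(5)=26, solve(6)=42, ..., solve(13)=1220

Answer: 1220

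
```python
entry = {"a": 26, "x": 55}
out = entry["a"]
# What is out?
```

Trace:
`entry = {"a": 26, "x": 55}` → entry = {'a': 26, 'x': 55}
`out = entry["a"]` → out = 26
So out = 26

Answer: 26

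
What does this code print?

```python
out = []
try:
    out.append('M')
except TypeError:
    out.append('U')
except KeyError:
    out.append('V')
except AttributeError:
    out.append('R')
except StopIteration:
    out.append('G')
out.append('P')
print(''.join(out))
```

Execution trace: 'M' (try body, no exception) → 'P' (after the try/except). Output: MP

Answer: MP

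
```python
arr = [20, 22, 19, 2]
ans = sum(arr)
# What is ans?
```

Trace:
`arr = [20, 22, 19, 2]` → arr = [20, 22, 19, 2]
`ans = sum(arr)` → ans = 63
So ans = 63

Answer: 63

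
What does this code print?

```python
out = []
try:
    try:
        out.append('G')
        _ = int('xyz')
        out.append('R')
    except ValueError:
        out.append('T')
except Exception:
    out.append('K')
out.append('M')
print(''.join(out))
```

Execution trace: 'G' (inner try body) → 'T' (inner except ValueError) → 'M' (after the try/except). Output: GTM

Answer: GTM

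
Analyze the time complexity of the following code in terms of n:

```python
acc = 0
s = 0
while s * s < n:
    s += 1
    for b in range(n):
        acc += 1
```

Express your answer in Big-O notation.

Each loop level contributes: √n × n. Multiplying the contributions gives O(n√n).

Answer: O(n√n)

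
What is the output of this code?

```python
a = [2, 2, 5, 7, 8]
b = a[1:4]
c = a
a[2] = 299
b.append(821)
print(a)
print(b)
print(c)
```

Key concept: slice vs alias.
Step by step:
`a = [2, 2, 5, 7, 8]` → a = [2, 2, 5, 7, 8]
`b = a[1:4]` → b = [2, 5, 7]
`c = a` → c = [2, 2, 5, 7, 8] (same object as a)
`a[2] = 299` → a = [2, 2, 299, 7, 8] (same object as c); c = [2, 2, 299, 7, 8] (same object as a)
`b.append(821)` → b = [2, 5, 7, 821]
`print(a)` → prints [2, 2, 299, 7, 8]
`print(b)` → prints [2, 5, 7, 821]
`print(c)` → prints [2, 2, 299, 7, 8]

Answer:
[2, 2, 299, 7, 8]
[2, 5, 7, 821]
[2, 2, 299, 7, 8]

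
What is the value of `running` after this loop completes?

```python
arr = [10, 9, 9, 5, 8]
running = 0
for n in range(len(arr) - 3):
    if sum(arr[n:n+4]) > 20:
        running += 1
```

Count windows with sum > 20
`running` takes the values: 0 → 1 → 2

Answer: 2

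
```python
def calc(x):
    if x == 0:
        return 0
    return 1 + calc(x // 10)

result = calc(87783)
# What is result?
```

Count of digits of 87783: 5

Answer: 5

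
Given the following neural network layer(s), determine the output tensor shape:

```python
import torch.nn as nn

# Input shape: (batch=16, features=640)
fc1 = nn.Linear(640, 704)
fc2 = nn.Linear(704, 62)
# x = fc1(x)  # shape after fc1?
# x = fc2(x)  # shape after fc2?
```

Input: (16, 640) -> after fc1: (16, 704) -> Output: (16, 62)

Answer: (16, 62)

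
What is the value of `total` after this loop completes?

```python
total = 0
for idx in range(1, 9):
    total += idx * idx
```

Sum of squares 1² to 8² = 204
`total` takes the values: 0 → 1 → 5 → 14 → 30 → 55 → 91 → 140 → 204

Answer: 204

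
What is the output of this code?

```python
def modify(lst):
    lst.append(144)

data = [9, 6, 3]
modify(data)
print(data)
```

Key concept: function modifies passed list.
Step by step:
`data = [9, 6, 3]` → data = [9, 6, 3]
`modify(data)` → data = [9, 6, 3, 144]
`print(data)` → prints [9, 6, 3, 144]

Answer: [9, 6, 3, 144]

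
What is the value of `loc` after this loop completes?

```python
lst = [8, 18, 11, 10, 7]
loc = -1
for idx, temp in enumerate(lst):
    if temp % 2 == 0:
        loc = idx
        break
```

First even number index in [8, 18, 11, 10, 7]
`loc` takes the values: -1 → 0

Answer: 0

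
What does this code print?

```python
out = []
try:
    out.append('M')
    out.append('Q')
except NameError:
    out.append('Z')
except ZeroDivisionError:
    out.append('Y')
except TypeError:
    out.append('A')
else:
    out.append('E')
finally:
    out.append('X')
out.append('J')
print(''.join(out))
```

Execution trace: 'M' (try body) → 'Q' (try body, no exception) → 'E' (else) → 'X' (finally) → 'J' (after the try/except). Output: MQEXJ

Answer: MQEXJ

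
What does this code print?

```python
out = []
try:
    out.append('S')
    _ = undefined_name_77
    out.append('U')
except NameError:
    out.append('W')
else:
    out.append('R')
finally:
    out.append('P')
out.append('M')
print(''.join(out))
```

Execution trace: 'S' (try body) → 'W' (except NameError) → 'P' (finally) → 'M' (after the try/except). Output: SWPM

Answer: SWPM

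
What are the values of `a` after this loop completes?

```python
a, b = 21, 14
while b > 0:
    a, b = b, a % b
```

GCD of 21 and 14
`a` takes the values: 21 → 14 → 7

Answer: 7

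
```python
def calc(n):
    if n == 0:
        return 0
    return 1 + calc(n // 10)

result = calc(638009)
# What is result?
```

Count of digits of 638009: 6

Answer: 6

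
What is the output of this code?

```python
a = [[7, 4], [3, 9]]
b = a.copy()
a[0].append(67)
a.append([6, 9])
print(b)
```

Key concept: shallow copy with nested lists.
Step by step:
`a = [[7, 4], [3, 9]]` → a = [[7, 4], [3, 9]]
`b = a.copy()` → b = [[7, 4], [3, 9]]
`a[0].append(67)` → a = [[7, 4, 67], [3, 9]]; b = [[7, 4, 67], [3, 9]]
`a.append([6, 9])` → a = [[7, 4, 67], [3, 9], [6, 9]]
`print(b)` → prints [[7, 4, 67], [3, 9]]

Answer: [[7, 4, 67], [3, 9]]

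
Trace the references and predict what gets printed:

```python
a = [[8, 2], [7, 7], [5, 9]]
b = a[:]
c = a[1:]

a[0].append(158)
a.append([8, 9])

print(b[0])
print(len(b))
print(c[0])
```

Key concept: slice with nested mutation.
Step by step:
`a = [[8, 2], [7, 7], [5, 9]]` → a = [[8, 2], [7, 7], [5, 9]]
`b = a[:]` → b = [[8, 2], [7, 7], [5, 9]]
`c = a[1:]` → c = [[7, 7], [5, 9]]
`a[0].append(158)` → a = [[8, 2, 158], [7, 7], [5, 9]]; b = [[8, 2, 158], [7, 7], [5, 9]]
`a.append([8, 9])` → a = [[8, 2, 158], [7, 7], [5, 9], [8, 9]]
`print(b[0])` → prints [8, 2, 158]
`print(len(b))` → prints 3
`print(c[0])` → prints [7, 7]

Answer:
[8, 2, 158]
3
[7, 7]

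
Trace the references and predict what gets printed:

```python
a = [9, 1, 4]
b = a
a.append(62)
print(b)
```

Key concept: basic list aliasing.
Step by step:
`a = [9, 1, 4]` → a = [9, 1, 4]
`b = a` → b = [9, 1, 4] (same object as a)
`a.append(62)` → a = [9, 1, 4, 62] (same object as b); b = [9, 1, 4, 62] (same object as a)
`print(b)` → prints [9, 1, 4, 62]

Answer: [9, 1, 4, 62]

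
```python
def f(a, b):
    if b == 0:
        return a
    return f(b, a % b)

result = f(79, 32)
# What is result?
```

f(79, 32) -> f(32, 15) -> f(15, 2) -> f(2, 1) -> f(1, 0) -> 1

Answer: 1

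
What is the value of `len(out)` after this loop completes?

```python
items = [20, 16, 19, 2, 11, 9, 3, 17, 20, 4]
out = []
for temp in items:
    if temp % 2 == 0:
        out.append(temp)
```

Count even numbers in [20, 16, 19, 2, 11, 9, 3, 17, 20, 4]
`out` takes the values: [] → [20] → [20, 16] → [20, 16, 2] → [20, 16, 2, 20] → [20, 16, 2, 20, 4]
So `len(out)` = 5

Answer: 5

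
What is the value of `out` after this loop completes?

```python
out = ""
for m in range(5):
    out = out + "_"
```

Repeat '_' 5 times
`out` takes the values: "" → "_" → "__" → "___" → "____" → "_____"

Answer: "_____"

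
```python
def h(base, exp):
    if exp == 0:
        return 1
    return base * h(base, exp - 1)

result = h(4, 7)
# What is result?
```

h(4, 7) = 4 * 4 * 4 * 4 * 4 * 4 * 4 = 16384

Answer: 16384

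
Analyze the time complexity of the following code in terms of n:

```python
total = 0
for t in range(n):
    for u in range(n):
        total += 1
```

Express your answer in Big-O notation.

Each loop level contributes: n × n. Multiplying the contributions gives O(n^2).

Answer: O(n^2)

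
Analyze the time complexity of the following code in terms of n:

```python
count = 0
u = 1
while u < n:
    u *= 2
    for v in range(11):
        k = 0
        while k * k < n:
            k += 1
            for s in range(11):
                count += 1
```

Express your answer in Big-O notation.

Each loop level contributes: log n × 1 × √n × 1. Multiplying the contributions gives O(√n log n).

Answer: O(√n log n)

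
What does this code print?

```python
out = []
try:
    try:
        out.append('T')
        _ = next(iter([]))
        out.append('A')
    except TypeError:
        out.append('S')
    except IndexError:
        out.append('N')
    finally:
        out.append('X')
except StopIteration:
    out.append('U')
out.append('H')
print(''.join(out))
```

Execution trace: 'T' (inner try body) → 'X' (inner finally) → 'U' (outer except StopIteration) → 'H' (after the try/except). Output: TXUH

Answer: TXUH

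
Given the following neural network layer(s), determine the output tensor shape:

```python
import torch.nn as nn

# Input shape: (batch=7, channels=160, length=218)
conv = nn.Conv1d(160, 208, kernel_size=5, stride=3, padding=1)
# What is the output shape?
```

Input: (7, 160, 218) -> Output: (7, 208, 72)

Answer: (7, 208, 72)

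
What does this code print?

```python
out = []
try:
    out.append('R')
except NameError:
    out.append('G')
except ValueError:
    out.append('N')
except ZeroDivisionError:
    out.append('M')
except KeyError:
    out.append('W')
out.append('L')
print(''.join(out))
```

Execution trace: 'R' (try body, no exception) → 'L' (after the try/except). Output: RL

Answer: RL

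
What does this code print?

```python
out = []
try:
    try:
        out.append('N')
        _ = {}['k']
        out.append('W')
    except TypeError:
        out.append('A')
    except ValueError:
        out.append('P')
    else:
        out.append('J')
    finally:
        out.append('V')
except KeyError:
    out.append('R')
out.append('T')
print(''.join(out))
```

Execution trace: 'N' (try body) → 'V' (finally) → 'R' (outer except KeyError) → 'T' (after the try/except). Output: NVRT

Answer: NVRT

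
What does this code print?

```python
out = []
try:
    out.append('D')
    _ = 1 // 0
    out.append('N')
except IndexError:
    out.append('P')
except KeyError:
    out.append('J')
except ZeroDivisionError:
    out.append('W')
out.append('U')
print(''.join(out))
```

Execution trace: 'D' (try body) → 'W' (except ZeroDivisionError) → 'U' (after the try/except). Output: DWU

Answer: DWU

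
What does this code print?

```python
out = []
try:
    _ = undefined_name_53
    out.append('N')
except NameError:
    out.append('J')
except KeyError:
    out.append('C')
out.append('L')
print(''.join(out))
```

Execution trace: 'J' (except NameError) → 'L' (after the try/except). Output: JL

Answer: JL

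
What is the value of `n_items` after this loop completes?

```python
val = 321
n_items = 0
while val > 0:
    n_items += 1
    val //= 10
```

Count digits by repeated division by 10
`n_items` takes the values: 0 → 1 → 2 → 3

Answer: 3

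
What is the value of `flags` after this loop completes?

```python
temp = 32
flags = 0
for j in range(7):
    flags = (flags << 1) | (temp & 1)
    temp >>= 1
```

Reverse lowest 7 bits of 32
`flags` takes the values: 0 → 1 → 2

Answer: 2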